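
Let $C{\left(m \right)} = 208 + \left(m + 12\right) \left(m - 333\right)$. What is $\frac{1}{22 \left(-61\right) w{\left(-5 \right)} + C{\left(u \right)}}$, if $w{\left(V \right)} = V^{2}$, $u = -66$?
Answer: $- \frac{1}{11796} \approx -8.4774 \cdot 10^{-5}$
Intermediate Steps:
$C{\left(m \right)} = 208 + \left(-333 + m\right) \left(12 + m\right)$ ($C{\left(m \right)} = 208 + \left(12 + m\right) \left(-333 + m\right) = 208 + \left(-333 + m\right) \left(12 + m\right)$)
$\frac{1}{22 \left(-61\right) w{\left(-5 \right)} + C{\left(u \right)}} = \frac{1}{22 \left(-61\right) \left(-5\right)^{2} - \left(-17398 - 4356\right)} = \frac{1}{\left(-1342\right) 25 + \left(-3788 + 4356 + 21186\right)} = \frac{1}{-33550 + 21754} = \frac{1}{-11796} = - \frac{1}{11796}$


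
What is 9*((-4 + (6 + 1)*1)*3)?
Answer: 81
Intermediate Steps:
9*((-4 + (6 + 1)*1)*3) = 9*((-4 + 7*1)*3) = 9*((-4 + 7)*3) = 9*(3*3) = 9*9 = 81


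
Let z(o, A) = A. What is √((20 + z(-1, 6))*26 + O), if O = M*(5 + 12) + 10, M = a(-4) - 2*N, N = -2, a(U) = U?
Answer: 7*√14 ≈ 26.192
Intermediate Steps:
M = 0 (M = -4 - 2*(-2) = -4 + 4 = 0)
O = 10 (O = 0*(5 + 12) + 10 = 0*17 + 10 = 0 + 10 = 10)
√((20 + z(-1, 6))*26 + O) = √((20 + 6)*26 + 10) = √(26*26 + 10) = √(676 + 10) = √686 = 7*√14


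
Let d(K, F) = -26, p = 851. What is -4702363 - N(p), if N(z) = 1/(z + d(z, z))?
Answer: -3879449476/825 ≈ -4.7024e+6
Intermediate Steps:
N(z) = 1/(-26 + z) (N(z) = 1/(z - 26) = 1/(-26 + z))
-4702363 - N(p) = -4702363 - 1/(-26 + 851) = -4702363 - 1/825 = -3879449476/825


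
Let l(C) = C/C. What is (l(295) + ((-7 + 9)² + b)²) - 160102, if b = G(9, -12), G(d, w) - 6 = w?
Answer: -160097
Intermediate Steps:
G(d, w) = 6 + w
l(C) = 1
b = -6 (b = 6 - 12 = -6)
(l(295) + ((-7 + 9)² + b)²) - 160102 = (1 + ((-7 + 9)² - 6)²) - 160102 = (1 + (2² - 6)²) - 160102 = (1 + (4 - 6)²) - 160102 = (1 + (-2)²) - 160102 = (1 + 4) - 160102 = 5 - 160102 = -160097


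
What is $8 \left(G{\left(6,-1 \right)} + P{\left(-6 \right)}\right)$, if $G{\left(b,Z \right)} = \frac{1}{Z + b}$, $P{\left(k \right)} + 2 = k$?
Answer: $- \frac{312}{5} \approx -62.4$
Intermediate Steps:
$P{\left(k \right)} = -2 + k$
$8 \left(G{\left(6,-1 \right)} + P{\left(-6 \right)}\right) = 8 \left(\frac{1}{-1 + 6} - 8\right) = 8 \left(\frac{1}{5} - 8\right) = 8 \left(- \frac{39}{5}\right) = - \frac{312}{5}$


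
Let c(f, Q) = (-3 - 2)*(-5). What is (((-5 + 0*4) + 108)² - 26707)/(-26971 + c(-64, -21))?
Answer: 2683/4491 ≈ 0.59742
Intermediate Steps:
c(f, Q) = 25 (c(f, Q) = -5*(-5) = 25)
(((-5 + 0*4) + 108)² - 26707)/(-26971 + c(-64, -21)) = (((-5 + 0*4) + 108)² - 26707)/(-26971 + 25) = (((-5 + 0) + 108)² - 26707)/(-26946) = ((-5 + 108)² - 26707)*(-1/26946) = (103² - 26707)*(-1/26946) = (10609 - 26707)*(-1/26946) = -16098*(-1/26946) = 2683/4491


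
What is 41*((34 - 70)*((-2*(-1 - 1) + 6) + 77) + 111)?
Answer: -123861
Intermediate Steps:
41*((34 - 70)*((-2*(-1 - 1) + 6) + 77) + 111) = 41*(-36*((-2*(-2) + 6) + 77) + 111) = 41*(-36*((4 + 6) + 77) + 111) = 41*(-36*(10 + 77) + 111) = 41*(-36*87 + 111) = 41*(-3132 + 111) = 41*(-3021) = -123861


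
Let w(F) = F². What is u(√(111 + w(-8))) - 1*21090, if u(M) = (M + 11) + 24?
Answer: -21055 + 5*√7 ≈ -21042.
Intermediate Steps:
u(M) = 35 + M (u(M) = (11 + M) + 24 = 35 + M)
u(√(111 + w(-8))) - 1*21090 = (35 + √(111 + (-8)²)) - 1*21090 = (35 + √(111 + 64)) - 21090 = (35 + √175) - 21090 = (35 + 5*√7) - 21090 = -21055 + 5*√7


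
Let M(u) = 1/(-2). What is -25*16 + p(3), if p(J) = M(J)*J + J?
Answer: -797/2 ≈ -398.50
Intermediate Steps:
M(u) = -½
p(J) = J/2 (p(J) = -J/2 + J = J/2)
-25*16 + p(3) = -25*16 + (½)*3 = -400 + 3/2 = -797/2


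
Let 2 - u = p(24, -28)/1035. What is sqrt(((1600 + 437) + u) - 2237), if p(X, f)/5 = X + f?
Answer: I*sqrt(942586)/69 ≈ 14.071*I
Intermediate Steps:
p(X, f) = 5*X + 5*f (p(X, f) = 5*(X + f) = 5*X + 5*f)
u = 418/207 (u = 2 - (5*24 + 5*(-28))/1035 = 2 - (120 - 140)/1035 = 2 - (-20)/1035 = 2 - 1*(-4/207) = 2 + 4/207 = 418/207 ≈ 2.0193)
sqrt(((1600 + 437) + u) - 2237) = sqrt(((1600 + 437) + 418/207) - 2237) = sqrt((2037 + 418/207) - 2237) = sqrt(422077/207 - 2237) = sqrt(-40982/207) = I*sqrt(942586)/69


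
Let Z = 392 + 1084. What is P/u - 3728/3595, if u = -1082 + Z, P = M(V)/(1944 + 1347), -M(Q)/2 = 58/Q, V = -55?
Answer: -26586551914/25638091215 ≈ -1.0370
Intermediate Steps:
M(Q) = -116/Q
Z = 1476
P = 116/181005 (P = (-116/(-55))/(1944 + 1347) = -116*(-1/55)/3291 = (116/55)*(1/3291) = 116/181005 ≈ 0.00064087)
u = 394 (u = -1082 + 1476 = 394)
P/u - 3728/3595 = (116/181005)/394 - 3728/3595 = (116/181005)*(1/394) - 3728*1/3595 = 58/35657985 - 3728/3595 = -26586551914/25638091215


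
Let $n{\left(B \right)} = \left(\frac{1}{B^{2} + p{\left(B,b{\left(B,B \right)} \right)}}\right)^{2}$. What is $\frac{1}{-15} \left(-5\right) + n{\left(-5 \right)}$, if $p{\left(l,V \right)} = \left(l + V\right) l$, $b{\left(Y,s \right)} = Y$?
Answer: $\frac{1876}{5625} \approx 0.33351$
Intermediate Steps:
$p{\left(l,V \right)} = l \left(V + l\right)$ ($p{\left(l,V \right)} = \left(V + l\right) l = l \left(V + l\right)$)
$n{\left(B \right)} = \frac{1}{9 B^{4}}$ ($n{\left(B \right)} = \left(\frac{1}{B^{2} + B \left(B + B\right)}\right)^{2} = \left(\frac{1}{B^{2} + B 2 B}\right)^{2} = \left(\frac{1}{B^{2} + 2 B^{2}}\right)^{2} = \left(\frac{1}{3 B^{2}}\right)^{2} = \frac{1}{9 B^{4}}$)
$\frac{1}{-15} \left(-5\right) + n{\left(-5 \right)} = \frac{1}{-15} \left(-5\right) + \frac{1}{9 \cdot 625} = \left(- \frac{1}{15}\right) \left(-5\right) + \frac{1}{9} \cdot \frac{1}{625} = \frac{1}{3} + \frac{1}{5625} = \frac{1876}{5625}$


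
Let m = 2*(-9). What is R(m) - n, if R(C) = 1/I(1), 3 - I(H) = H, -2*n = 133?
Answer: 67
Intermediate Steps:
n = -133/2 (n = -½*133 = -133/2 ≈ -66.500)
I(H) = 3 - H
m = -18
R(C) = ½ (R(C) = 1/(3 - 1*1) = 1/(3 - 1) = 1/2 = ½)
R(m) - n = ½ - 1*(-133/2) = ½ + 133/2 = 67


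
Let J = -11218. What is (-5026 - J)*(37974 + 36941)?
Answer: 463873680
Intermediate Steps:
(-5026 - J)*(37974 + 36941) = (-5026 - 1*(-11218))*(37974 + 36941) = (-5026 + 11218)*74915 = 6192*74915 = 463873680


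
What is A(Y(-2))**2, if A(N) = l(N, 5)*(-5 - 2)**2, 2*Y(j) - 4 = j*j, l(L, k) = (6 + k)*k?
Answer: 7263025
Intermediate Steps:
l(L, k) = k*(6 + k)
Y(j) = 2 + j**2/2 (Y(j) = 2 + (j*j)/2 = 2 + j**2/2)
A(N) = 2695 (A(N) = (5*(6 + 5))*(-5 - 2)**2 = (5*11)*(-7)**2 = 55*49 = 2695)
A(Y(-2))**2 = 2695**2 = 7263025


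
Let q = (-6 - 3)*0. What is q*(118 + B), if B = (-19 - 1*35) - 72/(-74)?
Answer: 0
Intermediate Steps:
B = -1962/37 (B = (-19 - 35) - 72*(-1/74) = -54 + 36/37 = -1962/37 ≈ -53.027)
q = 0 (q = -9*0 = 0)
q*(118 + B) = 0*(118 - 1962/37) = 0*(2404/37) = 0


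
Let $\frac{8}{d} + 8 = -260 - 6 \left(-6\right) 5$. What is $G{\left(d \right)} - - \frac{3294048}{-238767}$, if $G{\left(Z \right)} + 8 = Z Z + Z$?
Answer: $- \frac{210697978}{9630269} \approx -21.879$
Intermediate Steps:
$d = - \frac{1}{11}$ ($d = \frac{8}{-8 - \left(260 + 6 \left(-6\right) 5\right)} = \frac{8}{-8 - \left(260 - 180\right)} = \frac{8}{-8 - 80} = \frac{8}{-88} = 8 \left(- \frac{1}{88}\right) = - \frac{1}{11} \approx -0.090909$)
$G{\left(Z \right)} = -8 + Z + Z^{2}$ ($G{\left(Z \right)} = -8 + \left(Z Z + Z\right) = -8 + \left(Z^{2} + Z\right) = -8 + \left(Z + Z^{2}\right) = -8 + Z + Z^{2}$)
$G{\left(d \right)} - - \frac{3294048}{-238767} = \left(-8 - \frac{1}{11} + \left(- \frac{1}{11}\right)^{2}\right) - - \frac{3294048}{-238767} = \left(-8 - \frac{1}{11} + \frac{1}{121}\right) - \left(-3294048\right) \left(- \frac{1}{238767}\right) = - \frac{978}{121} - \frac{1098016}{79589} = - \frac{210697978}{9630269}$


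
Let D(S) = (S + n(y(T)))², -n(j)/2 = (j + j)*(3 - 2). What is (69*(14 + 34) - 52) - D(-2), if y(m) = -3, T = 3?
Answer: 3160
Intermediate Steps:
n(j) = -4*j (n(j) = -2*(j + j)*(3 - 2) = -2*2*j = -4*j)
D(S) = (12 + S)² (D(S) = (S - 4*(-3))² = (S + 12)² = (12 + S)²)
(69*(14 + 34) - 52) - D(-2) = (69*(14 + 34) - 52) - (12 - 2)² = (69*48 - 52) - 1*10² = (3312 - 52) - 1*100 = 3260 - 100 = 3160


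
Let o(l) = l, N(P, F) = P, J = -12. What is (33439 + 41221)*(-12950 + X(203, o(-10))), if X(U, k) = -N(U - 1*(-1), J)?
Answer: -982077640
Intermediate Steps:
X(U, k) = -1 - U (X(U, k) = -(U - 1*(-1)) = -(U + 1) = -(1 + U) = -1 - U)
(33439 + 41221)*(-12950 + X(203, o(-10))) = (33439 + 41221)*(-12950 + (-1 - 1*203)) = 74660*(-12950 + (-1 - 203)) = 74660*(-12950 - 204) = 74660*(-13154) = -982077640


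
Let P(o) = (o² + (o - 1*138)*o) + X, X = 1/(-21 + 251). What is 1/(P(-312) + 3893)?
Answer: 230/55576511 ≈ 4.1384e-6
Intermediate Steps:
X = 1/230 ≈ 0.0043478
P(o) = 1/230 + o² + o*(-138 + o) (P(o) = (o² + (o - 1*138)*o) + 1/230 = (o² + (o - 138)*o) + 1/230 = (o² + (-138 + o)*o) + 1/230 = (o² + o*(-138 + o)) + 1/230 = 1/230 + o² + o*(-138 + o))
1/(P(-312) + 3893) = 1/((1/230 - 138*(-312) + 2*(-312)²) + 3893) = 1/((1/230 + 43056 + 2*97344) + 3893) = 1/((1/230 + 43056 + 194688) + 3893) = 1/(54681121/230 + 3893) = 1/(55576511/230) = 230/55576511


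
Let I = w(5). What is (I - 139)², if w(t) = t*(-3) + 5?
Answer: 22201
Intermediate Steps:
w(t) = 5 - 3*t (w(t) = -3*t + 5 = 5 - 3*t)
I = -10 (I = 5 - 3*5 = 5 - 15 = -10)
(I - 139)² = (-10 - 139)² = (-149)² = 22201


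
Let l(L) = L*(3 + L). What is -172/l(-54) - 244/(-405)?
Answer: 3718/6885 ≈ 0.54001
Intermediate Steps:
-172/l(-54) - 244/(-405) = -172*(-1/(54*(3 - 54))) - 244/(-405) = -172/((-54*(-51))) - 244*(-1/405) = -172/2754 + 244/405 = -172*1/2754 + 244/405 = -86/1377 + 244/405 = 3718/6885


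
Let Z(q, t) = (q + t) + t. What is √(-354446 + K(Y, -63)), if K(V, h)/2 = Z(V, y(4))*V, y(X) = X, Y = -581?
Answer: 2*√77845 ≈ 558.01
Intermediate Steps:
Z(q, t) = q + 2*t
K(V, h) = 2*V*(8 + V) (K(V, h) = 2*((V + 2*4)*V) = 2*((V + 8)*V) = 2*((8 + V)*V) = 2*(V*(8 + V)) = 2*V*(8 + V))
√(-354446 + K(Y, -63)) = √(-354446 + 2*(-581)*(8 - 581)) = √(-354446 + 2*(-581)*(-573)) = √(-354446 + 665826) = √311380 = 2*√77845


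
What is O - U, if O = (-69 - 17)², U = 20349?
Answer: -12953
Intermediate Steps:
O = 7396 (O = (-86)² = 7396)
O - U = 7396 - 1*20349 = 7396 - 20349 = -12953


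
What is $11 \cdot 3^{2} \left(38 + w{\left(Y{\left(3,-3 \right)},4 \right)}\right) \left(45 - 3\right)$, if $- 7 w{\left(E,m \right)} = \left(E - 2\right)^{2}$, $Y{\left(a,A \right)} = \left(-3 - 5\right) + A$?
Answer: $57618$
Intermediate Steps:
$Y{\left(a,A \right)} = -8 + A$
$w{\left(E,m \right)} = - \frac{\left(-2 + E\right)^{2}}{7}$ ($w{\left(E,m \right)} = - \frac{\left(E - 2\right)^{2}}{7} = - \frac{\left(-2 + E\right)^{2}}{7}$)
$11 \cdot 3^{2} \left(38 + w{\left(Y{\left(3,-3 \right)},4 \right)}\right) \left(45 - 3\right) = 11 \cdot 3^{2} \left(38 - \frac{\left(-2 - 11\right)^{2}}{7}\right) \left(45 - 3\right) = 11 \cdot 9 \left(38 - \frac{\left(-2 - 11\right)^{2}}{7}\right) 42 = 99 \left(38 - \frac{\left(-13\right)^{2}}{7}\right) 42 = 99 \left(38 - \frac{169}{7}\right) 42 = 99 \cdot \frac{97}{7} \cdot 42 = 99 \cdot 582 = 57618$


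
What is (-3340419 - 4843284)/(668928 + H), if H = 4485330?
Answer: -2727901/1718086 ≈ -1.5878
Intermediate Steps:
(-3340419 - 4843284)/(668928 + H) = (-3340419 - 4843284)/(668928 + 4485330) = -8183703/5154258 = -8183703*1/5154258 = -2727901/1718086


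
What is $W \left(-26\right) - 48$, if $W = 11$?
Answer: $-334$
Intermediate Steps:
$W \left(-26\right) - 48 = 11 \left(-26\right) - 48 = -286 - 48 = -334$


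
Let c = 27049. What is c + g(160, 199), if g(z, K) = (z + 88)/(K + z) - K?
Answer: 9639398/359 ≈ 26851.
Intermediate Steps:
g(z, K) = -K + (88 + z)/(K + z) (g(z, K) = (88 + z)/(K + z) - K = -K + (88 + z)/(K + z))
c + g(160, 199) = 27049 + (88 + 160 - 1*199² - 1*199*160)/(199 + 160) = 27049 + (88 + 160 - 1*39601 - 31840)/359 = 27049 + (88 + 160 - 39601 - 31840)/359 = 27049 + (1/359)*(-71193) = 27049 - 71193/359 = 9639398/359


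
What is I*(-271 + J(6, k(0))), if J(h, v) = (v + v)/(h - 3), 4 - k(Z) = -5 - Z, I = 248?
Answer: -65720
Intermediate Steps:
k(Z) = 9 + Z (k(Z) = 4 - (-5 - Z) = 4 + (5 + Z) = 9 + Z)
J(h, v) = 2*v/(-3 + h) (J(h, v) = (2*v)/(-3 + h) = 2*v/(-3 + h))
I*(-271 + J(6, k(0))) = 248*(-271 + 2*(9 + 0)/(-3 + 6)) = 248*(-271 + 2*9/3) = 248*(-271 + 2*9*(⅓)) = 248*(-271 + 6) = 248*(-265) = -65720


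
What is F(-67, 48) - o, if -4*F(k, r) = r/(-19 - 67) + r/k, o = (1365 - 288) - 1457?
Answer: 1095698/2881 ≈ 380.32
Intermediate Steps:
o = -380 (o = 1077 - 1457 = -380)
F(k, r) = r/344 - r/(4*k) (F(k, r) = -(r/(-19 - 67) + r/k)/4 = -(r/(-86) + r/k)/4 = -(-r/86 + r/k)/4 = r/344 - r/(4*k))
F(-67, 48) - o = (1/344)*48*(-86 - 67)/(-67) - 1*(-380) = (1/344)*48*(-1/67)*(-153) + 380 = 918/2881 + 380 = 1095698/2881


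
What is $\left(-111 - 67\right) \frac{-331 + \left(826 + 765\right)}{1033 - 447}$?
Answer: $- \frac{112140}{293} \approx -382.73$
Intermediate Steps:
$\left(-111 - 67\right) \frac{-331 + \left(826 + 765\right)}{1033 - 447} = - 178 \frac{-331 + 1591}{586} = - 178 \cdot 1260 \cdot \frac{1}{586} = \left(-178\right) \frac{630}{293} = - \frac{112140}{293}$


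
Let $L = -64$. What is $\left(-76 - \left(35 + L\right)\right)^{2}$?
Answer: $2209$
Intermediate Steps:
$\left(-76 - \left(35 + L\right)\right)^{2} = \left(-76 - -29\right)^{2} = \left(-76 + \left(-35 + 64\right)\right)^{2} = \left(-76 + 29\right)^{2} = \left(-47\right)^{2} = 2209$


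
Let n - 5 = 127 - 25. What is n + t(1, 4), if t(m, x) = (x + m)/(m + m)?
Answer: 219/2 ≈ 109.50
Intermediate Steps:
t(m, x) = (m + x)/(2*m) (t(m, x) = (m + x)/((2*m)) = (m + x)*(1/(2*m)) = (m + x)/(2*m))
n = 107 (n = 5 + (127 - 25) = 5 + 102 = 107)
n + t(1, 4) = 107 + (½)*(1 + 4)/1 = 107 + (½)*1*5 = 107 + 5/2 = 219/2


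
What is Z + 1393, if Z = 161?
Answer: 1554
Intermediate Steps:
Z + 1393 = 161 + 1393 = 1554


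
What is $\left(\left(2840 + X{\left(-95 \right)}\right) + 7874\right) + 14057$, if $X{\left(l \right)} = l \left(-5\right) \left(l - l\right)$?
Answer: $24771$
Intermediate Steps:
$X{\left(l \right)} = 0$ ($X{\left(l \right)} = - 5 l 0 = 0$)
$\left(\left(2840 + X{\left(-95 \right)}\right) + 7874\right) + 14057 = \left(\left(2840 + 0\right) + 7874\right) + 14057 = \left(2840 + 7874\right) + 14057 = 10714 + 14057 = 24771$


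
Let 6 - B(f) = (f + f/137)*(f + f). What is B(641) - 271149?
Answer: -150549747/137 ≈ -1.0989e+6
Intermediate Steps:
B(f) = 6 - 276*f²/137 (B(f) = 6 - (f + f/137)*(f + f) = 6 - (f + f*(1/137))*2*f = 6 - (f + f/137)*2*f = 6 - 138*f/137*2*f = 6 - 276*f²/137)
B(641) - 271149 = (6 - 276/137*641²) - 271149 = (6 - 276/137*410881) - 271149 = (6 - 113403156/137) - 271149 = -113402334/137 - 271149 = -150549747/137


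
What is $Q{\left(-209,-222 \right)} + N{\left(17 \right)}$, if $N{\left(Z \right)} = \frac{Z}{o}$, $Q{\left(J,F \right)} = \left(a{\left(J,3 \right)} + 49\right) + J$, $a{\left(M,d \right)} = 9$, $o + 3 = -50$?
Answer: $- \frac{8020}{53} \approx -151.32$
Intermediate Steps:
$o = -53$ ($o = -3 - 50 = -53$)
$Q{\left(J,F \right)} = 58 + J$ ($Q{\left(J,F \right)} = \left(9 + 49\right) + J = 58 + J$)
$N{\left(Z \right)} = - \frac{Z}{53}$ ($N{\left(Z \right)} = \frac{Z}{-53} = Z \left(- \frac{1}{53}\right) = - \frac{Z}{53}$)
$Q{\left(-209,-222 \right)} + N{\left(17 \right)} = \left(58 - 209\right) - \frac{17}{53} = -151 - \frac{17}{53} = - \frac{8020}{53}$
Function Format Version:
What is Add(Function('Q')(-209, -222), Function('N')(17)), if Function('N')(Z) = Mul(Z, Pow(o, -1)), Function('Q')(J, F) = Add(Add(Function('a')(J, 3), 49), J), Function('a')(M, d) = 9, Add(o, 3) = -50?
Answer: Rational(-8020, 53) ≈ -151.32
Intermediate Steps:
o = -53 (o = Add(-3, -50) = -53)
Function('Q')(J, F) = Add(58, J) (Function('Q')(J, F) = Add(Add(9, 49), J) = Add(58, J))
Function('N')(Z) = Mul(Rational(-1, 53), Z) (Function('N')(Z) = Mul(Z, Pow(-53, -1)) = Mul(Z, Rational(-1, 53)) = Mul(Rational(-1, 53), Z))
Add(Function('Q')(-209, -222), Function('N')(17)) = Add(Add(58, -209), Mul(Rational(-1, 53), 17)) = Add(-151, Rational(-17, 53)) = Rational(-8020, 53)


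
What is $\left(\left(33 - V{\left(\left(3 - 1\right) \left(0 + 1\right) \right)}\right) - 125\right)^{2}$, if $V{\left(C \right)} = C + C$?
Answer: $9216$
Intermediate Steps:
$V{\left(C \right)} = 2 C$
$\left(\left(33 - V{\left(\left(3 - 1\right) \left(0 + 1\right) \right)}\right) - 125\right)^{2} = \left(\left(33 - 2 \left(3 - 1\right) \left(0 + 1\right)\right) - 125\right)^{2} = \left(\left(33 - 2 \cdot 2 \cdot 1\right) - 125\right)^{2} = \left(\left(33 - 2 \cdot 2\right) - 125\right)^{2} = \left(\left(33 - 4\right) - 125\right)^{2} = \left(29 - 125\right)^{2} = \left(-96\right)^{2} = 9216$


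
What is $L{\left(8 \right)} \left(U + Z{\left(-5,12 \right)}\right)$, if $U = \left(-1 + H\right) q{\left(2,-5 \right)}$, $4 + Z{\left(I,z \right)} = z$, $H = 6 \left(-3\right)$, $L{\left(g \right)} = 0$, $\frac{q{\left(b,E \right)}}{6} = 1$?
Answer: $0$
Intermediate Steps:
$q{\left(b,E \right)} = 6$ ($q{\left(b,E \right)} = 6 \cdot 1 = 6$)
$H = -18$
$Z{\left(I,z \right)} = -4 + z$
$U = -114$ ($U = \left(-1 - 18\right) 6 = \left(-19\right) 6 = -114$)
$L{\left(8 \right)} \left(U + Z{\left(-5,12 \right)}\right) = 0 \left(-114 + \left(-4 + 12\right)\right) = 0 \left(-114 + 8\right) = 0 \left(-106\right) = 0$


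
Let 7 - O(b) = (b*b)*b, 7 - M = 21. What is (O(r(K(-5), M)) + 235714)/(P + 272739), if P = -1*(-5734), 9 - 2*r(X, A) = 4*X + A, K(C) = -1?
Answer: 143545/171368 ≈ 0.83764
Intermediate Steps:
M = -14 (M = 7 - 1*21 = 7 - 21 = -14)
r(X, A) = 9/2 - 2*X - A/2 (r(X, A) = 9/2 - (4*X + A)/2 = 9/2 - (A + 4*X)/2 = 9/2 + (-2*X - A/2) = 9/2 - 2*X - A/2)
O(b) = 7 - b³ (O(b) = 7 - b*b*b = 7 - b²*b = 7 - b³)
P = 5734
(O(r(K(-5), M)) + 235714)/(P + 272739) = ((7 - (9/2 - 2*(-1) - ½*(-14))³) + 235714)/(5734 + 272739) = ((7 - (9/2 + 2 + 7)³) + 235714)/278473 = ((7 - (27/2)³) + 235714)*(1/278473) = ((7 - 1*19683/8) + 235714)*(1/278473) = ((7 - 19683/8) + 235714)*(1/278473) = (-19627/8 + 235714)*(1/278473) = (1866085/8)*(1/278473) = 143545/171368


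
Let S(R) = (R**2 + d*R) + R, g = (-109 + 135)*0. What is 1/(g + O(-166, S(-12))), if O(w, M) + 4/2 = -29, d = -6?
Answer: -1/31 ≈ -0.032258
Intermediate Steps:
g = 0 (g = 26*0 = 0)
S(R) = R**2 - 5*R (S(R) = (R**2 - 6*R) + R = R**2 - 5*R)
O(w, M) = -31 (O(w, M) = -2 - 29 = -31)
1/(g + O(-166, S(-12))) = 1/(0 - 31) = 1/(-31) = -1/31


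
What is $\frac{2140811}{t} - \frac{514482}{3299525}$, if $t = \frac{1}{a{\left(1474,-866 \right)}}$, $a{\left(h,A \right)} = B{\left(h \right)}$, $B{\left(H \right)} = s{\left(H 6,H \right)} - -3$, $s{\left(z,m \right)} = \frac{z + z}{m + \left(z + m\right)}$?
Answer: $\frac{63572933704011}{6599050} \approx 9.6336 \cdot 10^{6}$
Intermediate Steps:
$s{\left(z,m \right)} = \frac{2 z}{z + 2 m}$ ($s{\left(z,m \right)} = \frac{2 z}{m + \left(m + z\right)} = \frac{2 z}{z + 2 m}$)
$B{\left(H \right)} = \frac{9}{2}$ ($B{\left(H \right)} = \frac{2 H 6}{H 6 + 2 H} - -3 = \frac{2 \cdot 6 H}{6 H + 2 H} + 3 = \frac{2 \cdot 6 H}{8 H} + 3 = 2 \cdot 6 H \frac{1}{8 H} + 3 = \frac{3}{2} + 3 = \frac{9}{2}$)
$a{\left(h,A \right)} = \frac{9}{2}$
$t = \frac{2}{9}$ ($t = \frac{1}{\frac{9}{2}} = \frac{2}{9} \approx 0.22222$)
$\frac{2140811}{t} - \frac{514482}{3299525} = \frac{2140811}{\frac{2}{9}} - \frac{514482}{3299525} = 2140811 \cdot \frac{9}{2} - \frac{514482}{3299525} = \frac{19267299}{2} - \frac{514482}{3299525} = \frac{63572933704011}{6599050}$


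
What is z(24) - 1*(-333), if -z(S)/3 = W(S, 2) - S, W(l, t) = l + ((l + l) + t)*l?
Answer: -3267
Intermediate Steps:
W(l, t) = l + l*(t + 2*l) (W(l, t) = l + (2*l + t)*l = l + (t + 2*l)*l = l + l*(t + 2*l))
z(S) = 3*S - 3*S*(3 + 2*S) (z(S) = -3*(S*(1 + 2 + 2*S) - S) = -3*(S*(3 + 2*S) - S) = -3*(-S + S*(3 + 2*S)) = 3*S - 3*S*(3 + 2*S))
z(24) - 1*(-333) = 6*24*(-1 - 1*24) - 1*(-333) = 6*24*(-1 - 24) + 333 = 6*24*(-25) + 333 = -3600 + 333 = -3267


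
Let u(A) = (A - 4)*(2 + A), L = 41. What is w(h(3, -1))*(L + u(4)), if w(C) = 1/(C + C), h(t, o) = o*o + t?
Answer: 41/8 ≈ 5.1250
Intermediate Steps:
h(t, o) = t + o**2 (h(t, o) = o**2 + t = t + o**2)
w(C) = 1/(2*C)
u(A) = (-4 + A)*(2 + A)
w(h(3, -1))*(L + u(4)) = (1/(2*(3 + (-1)**2)))*(41 + (-8 + 4**2 - 2*4)) = (1/(2*(3 + 1)))*(41 + (-8 + 16 - 8)) = ((1/2)/4)*(41 + 0) = ((1/2)*(1/4))*41 = (1/8)*41 = 41/8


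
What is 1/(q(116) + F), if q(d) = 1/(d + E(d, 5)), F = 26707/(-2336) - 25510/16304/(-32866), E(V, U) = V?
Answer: -1134388657888/12964284936227 ≈ -0.087501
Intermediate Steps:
F = -447212915259/39116850272 (F = 26707*(-1/2336) - 25510*1/16304*(-1/32866) = -26707/2336 - 12755/8152*(-1/32866) = -26707/2336 + 12755/267923632 = -447212915259/39116850272 ≈ -11.433)
q(d) = 1/(2*d) (q(d) = 1/(d + d) = 1/(2*d))
1/(q(116) + F) = 1/((½)/116 - 447212915259/39116850272) = 1/((½)*(1/116) - 447212915259/39116850272) = 1/(1/232 - 447212915259/39116850272) = 1/(-12964284936227/1134388657888) = -1134388657888/12964284936227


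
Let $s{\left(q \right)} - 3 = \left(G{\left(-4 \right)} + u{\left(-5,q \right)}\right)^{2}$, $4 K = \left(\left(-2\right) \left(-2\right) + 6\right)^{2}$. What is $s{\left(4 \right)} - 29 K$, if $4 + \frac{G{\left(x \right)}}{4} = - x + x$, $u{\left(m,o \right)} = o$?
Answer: $-578$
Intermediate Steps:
$G{\left(x \right)} = -16$ ($G{\left(x \right)} = -16 + 4 \left(- x + x\right) = -16 + 4 \cdot 0 = -16 + 0 = -16$)
$K = 25$ ($K = \frac{\left(\left(-2\right) \left(-2\right) + 6\right)^{2}}{4} = \frac{\left(4 + 6\right)^{2}}{4} = \frac{10^{2}}{4} = \frac{1}{4} \cdot 100 = 25$)
$s{\left(q \right)} = 3 + \left(-16 + q\right)^{2}$
$s{\left(4 \right)} - 29 K = \left(3 + \left(-16 + 4\right)^{2}\right) - 725 = \left(3 + \left(-12\right)^{2}\right) - 725 = \left(3 + 144\right) - 725 = 147 - 725 = -578$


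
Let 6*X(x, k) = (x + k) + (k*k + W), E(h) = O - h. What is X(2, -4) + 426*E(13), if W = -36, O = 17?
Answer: 5101/3 ≈ 1700.3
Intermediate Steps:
E(h) = 17 - h
X(x, k) = -6 + k/6 + x/6 + k²/6 (X(x, k) = ((x + k) + (k*k - 36))/6 = ((k + x) + (k² - 36))/6 = ((k + x) + (-36 + k²))/6 = (-36 + k + x + k²)/6 = -6 + k/6 + x/6 + k²/6)
X(2, -4) + 426*E(13) = (-6 + (⅙)*(-4) + (⅙)*2 + (⅙)*(-4)²) + 426*(17 - 1*13) = (-6 - ⅔ + ⅓ + (⅙)*16) + 426*(17 - 13) = (-6 - ⅔ + ⅓ + 8/3) + 426*4 = -11/3 + 1704 = 5101/3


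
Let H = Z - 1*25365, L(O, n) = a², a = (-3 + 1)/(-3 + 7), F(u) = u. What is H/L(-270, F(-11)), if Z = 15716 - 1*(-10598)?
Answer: 3796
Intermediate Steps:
a = -½ (a = -2/4 = -2*¼ = -½ ≈ -0.50000)
Z = 26314 (Z = 15716 + 10598 = 26314)
L(O, n) = ¼ (L(O, n) = (-½)² = ¼)
H = 949 (H = 26314 - 1*25365 = 26314 - 25365 = 949)
H/L(-270, F(-11)) = 949/(¼) = 949*4 = 3796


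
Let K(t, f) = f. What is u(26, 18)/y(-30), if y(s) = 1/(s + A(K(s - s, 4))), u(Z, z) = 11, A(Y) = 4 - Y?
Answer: -330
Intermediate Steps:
y(s) = 1/s (y(s) = 1/(s + (4 - 1*4)) = 1/(s + (4 - 4)) = 1/(s + 0) = 1/s)
u(26, 18)/y(-30) = 11/(1/(-30)) = 11/(-1/30) = 11*(-30) = -330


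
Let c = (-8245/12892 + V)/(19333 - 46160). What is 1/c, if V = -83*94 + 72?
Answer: 345853684/99663405 ≈ 3.4702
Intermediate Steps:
V = -7730 (V = -7802 + 72 = -7730)
c = 99663405/345853684 (c = (-8245/12892 - 7730)/(19333 - 46160) = (-8245*1/12892 - 7730)/(-26827) = (-8245/12892 - 7730)*(-1/26827) = -99663405/12892*(-1/26827) = 99663405/345853684 ≈ 0.28817)
1/c = 1/(99663405/345853684) = 345853684/99663405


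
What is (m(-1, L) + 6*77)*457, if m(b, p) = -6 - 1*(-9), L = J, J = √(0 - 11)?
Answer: 212505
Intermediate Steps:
J = I*√11 (J = √(-11) = I*√11 ≈ 3.3166*I)
L = I*√11 ≈ 3.3166*I
m(b, p) = 3 (m(b, p) = -6 + 9 = 3)
(m(-1, L) + 6*77)*457 = (3 + 6*77)*457 = (3 + 462)*457 = 465*457 = 212505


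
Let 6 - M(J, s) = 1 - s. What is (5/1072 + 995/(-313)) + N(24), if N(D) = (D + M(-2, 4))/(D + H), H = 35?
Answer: -51766737/19796624 ≈ -2.6149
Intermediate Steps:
M(J, s) = 5 + s (M(J, s) = 6 - (1 - s) = 6 + (-1 + s) = 5 + s)
N(D) = (9 + D)/(35 + D) (N(D) = (D + (5 + 4))/(D + 35) = (D + 9)/(35 + D) = (9 + D)/(35 + D))
(5/1072 + 995/(-313)) + N(24) = (5/1072 + 995/(-313)) + (9 + 24)/(35 + 24) = (5*(1/1072) + 995*(-1/313)) + 33/59 = (5/1072 - 995/313) + (1/59)*33 = -1065075/335536 + 33/59 = -51766737/19796624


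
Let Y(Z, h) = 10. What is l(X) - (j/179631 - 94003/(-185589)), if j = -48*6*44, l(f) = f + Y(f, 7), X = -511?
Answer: -619134830972/1234723617 ≈ -501.44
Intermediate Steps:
l(f) = 10 + f (l(f) = f + 10 = 10 + f)
j = -12672 (j = -288*44 = -12672)
l(X) - (j/179631 - 94003/(-185589)) = (10 - 511) - (-12672/179631 - 94003/(-185589)) = -501 - (-12672*1/179631 - 94003*(-1/185589)) = -501 - (-1408/19959 + 94003/185589) = -501 - 1*538298855/1234723617 = -501 - 538298855/1234723617 = -619134830972/1234723617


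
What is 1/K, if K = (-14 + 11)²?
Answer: ⅑ ≈ 0.11111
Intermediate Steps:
K = 9 (K = (-3)² = 9)
1/K = 1/9 = ⅑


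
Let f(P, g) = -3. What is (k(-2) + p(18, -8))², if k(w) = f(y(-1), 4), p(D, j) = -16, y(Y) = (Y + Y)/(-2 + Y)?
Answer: 361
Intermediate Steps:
y(Y) = 2*Y/(-2 + Y) (y(Y) = (2*Y)/(-2 + Y) = 2*Y/(-2 + Y))
k(w) = -3
(k(-2) + p(18, -8))² = (-3 - 16)² = (-19)² = 361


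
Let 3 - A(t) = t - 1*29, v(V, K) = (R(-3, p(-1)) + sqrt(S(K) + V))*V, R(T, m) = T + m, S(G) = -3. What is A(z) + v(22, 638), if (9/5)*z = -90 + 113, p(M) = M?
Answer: -619/9 + 22*sqrt(19) ≈ 27.118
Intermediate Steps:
v(V, K) = V*(-4 + sqrt(-3 + V)) (v(V, K) = ((-3 - 1) + sqrt(-3 + V))*V = (-4 + sqrt(-3 + V))*V = V*(-4 + sqrt(-3 + V)))
z = 115/9 (z = 5*(-90 + 113)/9 = (5/9)*23 = 115/9 ≈ 12.778)
A(t) = 32 - t (A(t) = 3 - (t - 1*29) = 3 - (t - 29) = 3 - (-29 + t) = 3 + (29 - t) = 32 - t)
A(z) + v(22, 638) = (32 - 1*115/9) + 22*(-4 + sqrt(-3 + 22)) = (32 - 115/9) + 22*(-4 + sqrt(19)) = 173/9 + (-88 + 22*sqrt(19)) = -619/9 + 22*sqrt(19)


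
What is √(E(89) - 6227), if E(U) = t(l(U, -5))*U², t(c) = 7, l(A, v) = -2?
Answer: 2*√12305 ≈ 221.86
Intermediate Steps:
E(U) = 7*U²
√(E(89) - 6227) = √(7*89² - 6227) = √(7*7921 - 6227) = √(55447 - 6227) = √49220 = 2*√12305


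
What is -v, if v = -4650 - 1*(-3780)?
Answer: 870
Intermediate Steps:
v = -870 (v = -4650 + 3780 = -870)
-v = -1*(-870) = 870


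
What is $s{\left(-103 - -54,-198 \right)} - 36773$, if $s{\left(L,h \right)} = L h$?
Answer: $-27071$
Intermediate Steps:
$s{\left(-103 - -54,-198 \right)} - 36773 = \left(-103 - -54\right) \left(-198\right) - 36773 = \left(-103 + 54\right) \left(-198\right) - 36773 = \left(-49\right) \left(-198\right) - 36773 = 9702 - 36773 = -27071$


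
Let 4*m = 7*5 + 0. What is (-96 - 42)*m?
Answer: -2415/2 ≈ -1207.5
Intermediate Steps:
m = 35/4 (m = (7*5 + 0)/4 = (35 + 0)/4 = (1/4)*35 = 35/4 ≈ 8.7500)
(-96 - 42)*m = (-96 - 42)*(35/4) = -138*35/4 = -2415/2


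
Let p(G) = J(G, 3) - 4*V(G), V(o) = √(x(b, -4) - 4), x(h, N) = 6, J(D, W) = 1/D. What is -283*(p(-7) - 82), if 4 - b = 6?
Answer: 162725/7 + 1132*√2 ≈ 24847.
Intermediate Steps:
b = -2 (b = 4 - 1*6 = 4 - 6 = -2)
V(o) = √2 (V(o) = √(6 - 4) = √2)
p(G) = 1/G - 4*√2
-283*(p(-7) - 82) = -283*((1/(-7) - 4*√2) - 82) = -283*((-⅐ - 4*√2) - 82) = -283*(-575/7 - 4*√2) = 162725/7 + 1132*√2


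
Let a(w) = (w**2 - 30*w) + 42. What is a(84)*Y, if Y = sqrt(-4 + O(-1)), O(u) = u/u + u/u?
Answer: 4578*I*sqrt(2) ≈ 6474.3*I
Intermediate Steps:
a(w) = 42 + w**2 - 30*w
O(u) = 2 (O(u) = 1 + 1 = 2)
Y = I*sqrt(2) (Y = sqrt(-4 + 2) = sqrt(-2) = I*sqrt(2) ≈ 1.4142*I)
a(84)*Y = (42 + 84**2 - 30*84)*(I*sqrt(2)) = (42 + 7056 - 2520)*(I*sqrt(2)) = 4578*(I*sqrt(2)) = 4578*I*sqrt(2)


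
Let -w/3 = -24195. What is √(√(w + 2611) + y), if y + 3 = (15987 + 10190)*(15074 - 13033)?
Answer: √(53427254 + 2*√18799) ≈ 7309.4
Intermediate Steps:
w = 72585 (w = -3*(-24195) = 72585)
y = 53427254 (y = -3 + (15987 + 10190)*(15074 - 13033) = -3 + 26177*2041 = -3 + 53427257 = 53427254)
√(√(w + 2611) + y) = √(√(72585 + 2611) + 53427254) = √(√75196 + 53427254) = √(2*√18799 + 53427254) = √(53427254 + 2*√18799)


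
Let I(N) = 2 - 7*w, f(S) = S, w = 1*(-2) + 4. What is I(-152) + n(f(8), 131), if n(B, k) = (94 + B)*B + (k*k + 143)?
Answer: 18108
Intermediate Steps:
w = 2 (w = -2 + 4 = 2)
I(N) = -12 (I(N) = 2 - 7*2 = 2 - 14 = -12)
n(B, k) = 143 + k² + B*(94 + B) (n(B, k) = B*(94 + B) + (k² + 143) = B*(94 + B) + (143 + k²) = 143 + k² + B*(94 + B))
I(-152) + n(f(8), 131) = -12 + (143 + 8² + 131² + 94*8) = -12 + (143 + 64 + 17161 + 752) = -12 + 18120 = 18108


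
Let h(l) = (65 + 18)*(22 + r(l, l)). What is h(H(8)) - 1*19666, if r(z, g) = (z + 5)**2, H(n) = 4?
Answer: -11117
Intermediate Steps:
r(z, g) = (5 + z)**2
h(l) = 1826 + 83*(5 + l)**2 (h(l) = (65 + 18)*(22 + (5 + l)**2) = 83*(22 + (5 + l)**2) = 1826 + 83*(5 + l)**2)
h(H(8)) - 1*19666 = (1826 + 83*(5 + 4)**2) - 1*19666 = (1826 + 83*9**2) - 19666 = (1826 + 83*81) - 19666 = (1826 + 6723) - 19666 = 8549 - 19666 = -11117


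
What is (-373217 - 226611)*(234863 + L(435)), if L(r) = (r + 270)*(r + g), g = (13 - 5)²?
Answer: -351893894824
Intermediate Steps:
g = 64 (g = 8² = 64)
L(r) = (64 + r)*(270 + r) (L(r) = (r + 270)*(r + 64) = (270 + r)*(64 + r) = (64 + r)*(270 + r))
(-373217 - 226611)*(234863 + L(435)) = (-373217 - 226611)*(234863 + (17280 + 435² + 334*435)) = -599828*(234863 + (17280 + 189225 + 145290)) = -599828*(234863 + 351795) = -599828*586658 = -351893894824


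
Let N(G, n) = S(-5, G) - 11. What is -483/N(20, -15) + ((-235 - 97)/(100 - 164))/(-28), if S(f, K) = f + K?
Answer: -54179/448 ≈ -120.94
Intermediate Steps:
S(f, K) = K + f
N(G, n) = -16 + G (N(G, n) = (G - 5) - 11 = (-5 + G) - 11 = -16 + G)
-483/N(20, -15) + ((-235 - 97)/(100 - 164))/(-28) = -483/(-16 + 20) + ((-235 - 97)/(100 - 164))/(-28) = -483/4 - 332/(-64)*(-1/28) = -483*¼ - 332*(-1/64)*(-1/28) = -483/4 + (83/16)*(-1/28) = -483/4 - 83/448 = -54179/448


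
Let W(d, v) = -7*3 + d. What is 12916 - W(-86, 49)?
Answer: 13023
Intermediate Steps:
W(d, v) = -21 + d
12916 - W(-86, 49) = 12916 - (-21 - 86) = 12916 - 1*(-107) = 12916 + 107 = 13023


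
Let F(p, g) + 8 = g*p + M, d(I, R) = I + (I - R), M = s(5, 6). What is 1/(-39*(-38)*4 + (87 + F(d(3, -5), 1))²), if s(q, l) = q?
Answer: 1/14953 ≈ 6.6876e-5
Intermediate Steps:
M = 5
d(I, R) = -R + 2*I
F(p, g) = -3 + g*p (F(p, g) = -8 + (g*p + 5) = -8 + (5 + g*p) = -3 + g*p)
1/(-39*(-38)*4 + (87 + F(d(3, -5), 1))²) = 1/(-39*(-38)*4 + (87 + (-3 + 1*(-1*(-5) + 2*3)))²) = 1/(1482*4 + (87 + (-3 + 1*(5 + 6)))²) = 1/(5928 + (87 + (-3 + 1*11))²) = 1/(5928 + (87 + (-3 + 11))²) = 1/(5928 + (87 + 8)²) = 1/(5928 + 95²) = 1/(5928 + 9025) = 1/14953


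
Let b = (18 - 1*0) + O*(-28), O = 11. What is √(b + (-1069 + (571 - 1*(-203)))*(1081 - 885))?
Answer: I*√58110 ≈ 241.06*I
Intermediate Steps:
b = -290 (b = (18 - 1*0) + 11*(-28) = (18 + 0) - 308 = 18 - 308 = -290)
√(b + (-1069 + (571 - 1*(-203)))*(1081 - 885)) = √(-290 + (-1069 + (571 - 1*(-203)))*(1081 - 885)) = √(-290 + (-1069 + (571 + 203))*196) = √(-290 + (-1069 + 774)*196) = √(-290 - 295*196) = √(-290 - 57820) = √(-58110) = I*√58110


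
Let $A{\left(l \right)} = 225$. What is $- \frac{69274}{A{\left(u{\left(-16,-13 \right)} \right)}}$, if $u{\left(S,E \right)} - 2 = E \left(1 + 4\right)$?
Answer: $- \frac{69274}{225} \approx -307.88$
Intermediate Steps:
$u{\left(S,E \right)} = 2 + 5 E$ ($u{\left(S,E \right)} = 2 + E \left(1 + 4\right) = 2 + E 5 = 2 + 5 E$)
$- \frac{69274}{A{\left(u{\left(-16,-13 \right)} \right)}} = - \frac{69274}{225}$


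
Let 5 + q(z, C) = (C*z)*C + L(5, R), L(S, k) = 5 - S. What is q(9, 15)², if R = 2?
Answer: 4080400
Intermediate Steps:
q(z, C) = -5 + z*C² (q(z, C) = -5 + ((C*z)*C + (5 - 1*5)) = -5 + (z*C² + (5 - 5)) = -5 + (z*C² + 0) = -5 + z*C²)
q(9, 15)² = (-5 + 9*15²)² = (-5 + 9*225)² = (-5 + 2025)² = 2020² = 4080400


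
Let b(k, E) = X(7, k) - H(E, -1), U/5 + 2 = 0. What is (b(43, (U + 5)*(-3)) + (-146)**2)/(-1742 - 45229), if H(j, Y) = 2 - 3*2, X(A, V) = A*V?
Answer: -7207/15657 ≈ -0.46031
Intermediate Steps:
U = -10 (U = -10 + 5*0 = -10 + 0 = -10)
H(j, Y) = -4 (H(j, Y) = 2 - 6 = -4)
b(k, E) = 4 + 7*k (b(k, E) = 7*k - 1*(-4) = 7*k + 4 = 4 + 7*k)
(b(43, (U + 5)*(-3)) + (-146)**2)/(-1742 - 45229) = ((4 + 7*43) + (-146)**2)/(-1742 - 45229) = ((4 + 301) + 21316)/(-46971) = (305 + 21316)*(-1/46971) = 21621*(-1/46971) = -7207/15657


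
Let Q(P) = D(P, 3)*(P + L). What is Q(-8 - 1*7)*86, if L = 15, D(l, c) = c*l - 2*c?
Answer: 0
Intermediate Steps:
D(l, c) = -2*c + c*l
Q(P) = (-6 + 3*P)*(15 + P) (Q(P) = (3*(-2 + P))*(P + 15) = (-6 + 3*P)*(15 + P))
Q(-8 - 1*7)*86 = (3*(-2 + (-8 - 1*7))*(15 + (-8 - 1*7)))*86 = (3*(-2 + (-8 - 7))*(15 + (-8 - 7)))*86 = (3*(-2 - 15)*(15 - 15))*86 = (3*(-17)*0)*86 = 0*86 = 0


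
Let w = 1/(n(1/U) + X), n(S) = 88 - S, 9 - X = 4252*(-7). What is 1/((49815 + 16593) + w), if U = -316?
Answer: 9436077/626631001732 ≈ 1.5058e-5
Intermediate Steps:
X = 29773 (X = 9 - 4252*(-7) = 9 - 1*(-29764) = 9 + 29764 = 29773)
w = 316/9436077 (w = 1/((88 - 1/(-316)) + 29773) = 1/((88 - 1*(-1/316)) + 29773) = 1/((88 + 1/316) + 29773) = 1/(27809/316 + 29773) = 1/(9436077/316) = 316/9436077 ≈ 3.3488e-5)
1/((49815 + 16593) + w) = 1/((49815 + 16593) + 316/9436077) = 1/(66408 + 316/9436077) = 1/(626631001732/9436077) = 9436077/626631001732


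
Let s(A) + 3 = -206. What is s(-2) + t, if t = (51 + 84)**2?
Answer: 18016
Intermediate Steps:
s(A) = -209 (s(A) = -3 - 206 = -209)
t = 18225 (t = 135**2 = 18225)
s(-2) + t = -209 + 18225 = 18016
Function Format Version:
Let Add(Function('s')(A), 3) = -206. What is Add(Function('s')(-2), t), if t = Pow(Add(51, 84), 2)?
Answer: 18016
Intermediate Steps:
Function('s')(A) = -209 (Function('s')(A) = Add(-3, -206) = -209)
t = 18225 (t = Pow(135, 2) = 18225)
Add(Function('s')(-2), t) = Add(-209, 18225) = 18016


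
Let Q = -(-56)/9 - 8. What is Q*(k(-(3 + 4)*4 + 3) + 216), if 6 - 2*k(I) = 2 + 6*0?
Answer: -3488/9 ≈ -387.56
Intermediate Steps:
k(I) = 2 (k(I) = 3 - (2 + 6*0)/2 = 3 - (2 + 0)/2 = 3 - ½*2 = 3 - 1 = 2)
Q = -16/9 (Q = -(-56)/9 - 8 = -8*(-7/9) - 8 = 56/9 - 8 = -16/9 ≈ -1.7778)
Q*(k(-(3 + 4)*4 + 3) + 216) = -16*(2 + 216)/9 = -16/9*218 = -3488/9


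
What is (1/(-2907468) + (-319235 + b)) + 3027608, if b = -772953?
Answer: 5627171716559/2907468 ≈ 1.9354e+6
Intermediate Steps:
(1/(-2907468) + (-319235 + b)) + 3027608 = (1/(-2907468) + (-319235 - 772953)) + 3027608 = (-1/2907468 - 1092188) + 3027608 = -3175501659985/2907468 + 3027608 = 5627171716559/2907468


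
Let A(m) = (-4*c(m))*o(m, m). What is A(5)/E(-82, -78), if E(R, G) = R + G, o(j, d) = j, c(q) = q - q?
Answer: 0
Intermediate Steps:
c(q) = 0
E(R, G) = G + R
A(m) = 0 (A(m) = (-4*0)*m = 0*m = 0)
A(5)/E(-82, -78) = 0/(-78 - 82) = 0/(-160) = 0*(-1/160) = 0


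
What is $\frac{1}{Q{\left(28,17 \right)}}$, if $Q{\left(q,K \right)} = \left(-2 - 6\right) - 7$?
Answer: $- \frac{1}{15} \approx -0.066667$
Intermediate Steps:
$Q{\left(q,K \right)} = -15$ ($Q{\left(q,K \right)} = -8 - 7 = -15$)
$\frac{1}{Q{\left(28,17 \right)}} = \frac{1}{-15} = - \frac{1}{15}$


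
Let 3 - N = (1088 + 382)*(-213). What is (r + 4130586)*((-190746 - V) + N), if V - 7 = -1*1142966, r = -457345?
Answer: 4647847341566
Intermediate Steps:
V = -1142959 (V = 7 - 1*1142966 = 7 - 1142966 = -1142959)
N = 313113 (N = 3 - (1088 + 382)*(-213) = 3 - 1470*(-213) = 3 - 1*(-313110) = 3 + 313110 = 313113)
(r + 4130586)*((-190746 - V) + N) = (-457345 + 4130586)*((-190746 - 1*(-1142959)) + 313113) = 3673241*((-190746 + 1142959) + 313113) = 3673241*(952213 + 313113) = 3673241*1265326 = 4647847341566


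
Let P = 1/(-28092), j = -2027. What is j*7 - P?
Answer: -398597387/28092 ≈ -14189.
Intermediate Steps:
P = -1/28092 ≈ -3.5597e-5
j*7 - P = -2027*7 - 1*(-1/28092) = -14189 + 1/28092 = -398597387/28092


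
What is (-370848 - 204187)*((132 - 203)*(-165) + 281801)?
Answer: -168781973060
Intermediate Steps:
(-370848 - 204187)*((132 - 203)*(-165) + 281801) = -575035*(-71*(-165) + 281801) = -575035*(11715 + 281801) = -575035*293516 = -168781973060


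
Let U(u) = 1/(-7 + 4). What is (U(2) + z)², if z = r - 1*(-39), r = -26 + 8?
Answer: 3844/9 ≈ 427.11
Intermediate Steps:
r = -18
U(u) = -⅓ (U(u) = 1/(-3) = -⅓)
z = 21 (z = -18 - 1*(-39) = -18 + 39 = 21)
(U(2) + z)² = (-⅓ + 21)² = (62/3)² = 3844/9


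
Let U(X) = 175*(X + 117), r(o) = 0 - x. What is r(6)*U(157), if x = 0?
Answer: 0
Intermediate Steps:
r(o) = 0 (r(o) = 0 - 1*0 = 0 + 0 = 0)
U(X) = 20475 + 175*X (U(X) = 175*(117 + X) = 20475 + 175*X)
r(6)*U(157) = 0*(20475 + 175*157) = 0*(20475 + 27475) = 0*47950 = 0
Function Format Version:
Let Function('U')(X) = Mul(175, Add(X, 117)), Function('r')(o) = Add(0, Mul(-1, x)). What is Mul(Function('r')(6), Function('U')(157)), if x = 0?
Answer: 0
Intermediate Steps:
Function('r')(o) = 0 (Function('r')(o) = Add(0, Mul(-1, 0)) = Add(0, 0) = 0)
Function('U')(X) = Add(20475, Mul(175, X)) (Function('U')(X) = Mul(175, Add(117, X)) = Add(20475, Mul(175, X)))
Mul(Function('r')(6), Function('U')(157)) = Mul(0, Add(20475, Mul(175, 157))) = Mul(0, Add(20475, 27475)) = Mul(0, 47950) = 0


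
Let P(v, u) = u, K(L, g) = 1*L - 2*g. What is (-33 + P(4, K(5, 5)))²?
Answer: 1444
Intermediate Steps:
K(L, g) = L - 2*g
(-33 + P(4, K(5, 5)))² = (-33 + (5 - 2*5))² = (-33 + (5 - 10))² = (-33 - 5)² = (-38)² = 1444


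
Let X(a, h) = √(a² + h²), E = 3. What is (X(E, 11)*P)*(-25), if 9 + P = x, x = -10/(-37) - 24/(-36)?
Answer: 22375*√130/111 ≈ 2298.3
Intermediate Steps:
x = 104/111 (x = -10*(-1/37) - 24*(-1/36) = 10/37 + ⅔ = 104/111 ≈ 0.93694)
P = -895/111 (P = -9 + 104/111 = -895/111 ≈ -8.0631)
(X(E, 11)*P)*(-25) = (√(3² + 11²)*(-895/111))*(-25) = (√(9 + 121)*(-895/111))*(-25) = (√130*(-895/111))*(-25) = -895*√130/111*(-25) = 22375*√130/111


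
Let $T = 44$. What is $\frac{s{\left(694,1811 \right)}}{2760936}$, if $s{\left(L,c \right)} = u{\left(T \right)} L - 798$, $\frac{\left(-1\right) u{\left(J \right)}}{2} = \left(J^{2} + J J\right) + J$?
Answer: $- \frac{2718103}{1380468} \approx -1.969$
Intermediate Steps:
$u{\left(J \right)} = - 4 J^{2} - 2 J$ ($u{\left(J \right)} = - 2 \left(\left(J^{2} + J J\right) + J\right) = - 2 \left(\left(J^{2} + J^{2}\right) + J\right) = - 2 \left(2 J^{2} + J\right) = - 2 \left(J + 2 J^{2}\right) = - 4 J^{2} - 2 J$)
$s{\left(L,c \right)} = -798 - 7832 L$ ($s{\left(L,c \right)} = \left(-2\right) 44 \left(1 + 2 \cdot 44\right) L - 798 = \left(-2\right) 44 \left(1 + 88\right) L - 798 = \left(-2\right) 44 \cdot 89 L - 798 = - 7832 L - 798 = -798 - 7832 L$)
$\frac{s{\left(694,1811 \right)}}{2760936} = \frac{-798 - 5435408}{2760936} = \left(-798 - 5435408\right) \frac{1}{2760936} = \left(-5436206\right) \frac{1}{2760936} = - \frac{2718103}{1380468}$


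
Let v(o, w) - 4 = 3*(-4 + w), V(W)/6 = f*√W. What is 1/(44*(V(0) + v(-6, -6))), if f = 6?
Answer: -1/1144 ≈ -0.00087413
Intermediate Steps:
V(W) = 36*√W (V(W) = 6*(6*√W) = 36*√W)
v(o, w) = -8 + 3*w (v(o, w) = 4 + 3*(-4 + w) = 4 + (-12 + 3*w) = -8 + 3*w)
1/(44*(V(0) + v(-6, -6))) = 1/(44*(36*√0 + (-8 + 3*(-6)))) = 1/(44*(36*0 + (-8 - 18))) = 1/(44*(0 - 26)) = 1/(44*(-26)) = 1/(-1144) = -1/1144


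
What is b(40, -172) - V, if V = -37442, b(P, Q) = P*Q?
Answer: 30562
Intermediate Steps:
b(40, -172) - V = 40*(-172) - 1*(-37442) = -6880 + 37442 = 30562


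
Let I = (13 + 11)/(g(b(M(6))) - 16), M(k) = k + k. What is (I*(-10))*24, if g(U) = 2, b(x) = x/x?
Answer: 2880/7 ≈ 411.43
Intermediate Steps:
M(k) = 2*k
b(x) = 1
I = -12/7 (I = (13 + 11)/(2 - 16) = 24/(-14) = 24*(-1/14) = -12/7 ≈ -1.7143)
(I*(-10))*24 = -12/7*(-10)*24 = (120/7)*24 = 2880/7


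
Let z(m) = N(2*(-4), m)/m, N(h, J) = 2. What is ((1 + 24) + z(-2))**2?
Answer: 576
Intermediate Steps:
z(m) = 2/m
((1 + 24) + z(-2))**2 = ((1 + 24) + 2/(-2))**2 = (25 + 2*(-1/2))**2 = (25 - 1)**2 = 24**2 = 576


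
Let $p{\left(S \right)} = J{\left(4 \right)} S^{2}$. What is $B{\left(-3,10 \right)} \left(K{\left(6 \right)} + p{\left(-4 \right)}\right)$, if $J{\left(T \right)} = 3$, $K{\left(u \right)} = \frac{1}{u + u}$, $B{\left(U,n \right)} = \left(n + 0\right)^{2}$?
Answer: $\frac{14425}{3} \approx 4808.3$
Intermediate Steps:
$B{\left(U,n \right)} = n^{2}$
$K{\left(u \right)} = \frac{1}{2 u}$
$p{\left(S \right)} = 3 S^{2}$
$B{\left(-3,10 \right)} \left(K{\left(6 \right)} + p{\left(-4 \right)}\right) = 10^{2} \left(\frac{1}{2 \cdot 6} + 3 \left(-4\right)^{2}\right) = 100 \left(\frac{1}{2} \cdot \frac{1}{6} + 3 \cdot 16\right) = 100 \left(\frac{1}{12} + 48\right) = 100 \cdot \frac{577}{12} = \frac{14425}{3}$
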